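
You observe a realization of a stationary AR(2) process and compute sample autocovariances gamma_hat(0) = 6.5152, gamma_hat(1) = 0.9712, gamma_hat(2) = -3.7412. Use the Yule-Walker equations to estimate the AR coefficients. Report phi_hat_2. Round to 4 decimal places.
\hat\phi_{2} = -0.6100

The Yule-Walker equations for an AR(p) process read, in matrix form,
  Gamma_p phi = r_p,   with   (Gamma_p)_{ij} = gamma(|i - j|),
                       (r_p)_i = gamma(i),   i,j = 1..p.
Substitute the sample gammas (Toeplitz matrix and right-hand side of size 2):
  Gamma_p = [[6.5152, 0.9712], [0.9712, 6.5152]]
  r_p     = [0.9712, -3.7412]
Written out:
  6.5152 phi_1 + 0.9712 phi_2 = 0.9712
  0.9712 phi_1 + 6.5152 phi_2 = -3.7412
Solve by Cramer's rule:
  det = gamma(0)^2 - gamma(1)^2 = (6.5152)^2 - (0.9712)^2 = 42.44783104 - 0.94322944 = 41.5046016
  phi_hat_1 = [gamma(1) gamma(0) - gamma(1) gamma(2)] / det = [(0.9712)(6.5152) - (0.9712)(-3.7412)] / 41.5046016 = 9.96101568 / 41.5046016 = 0.24
  phi_hat_2 = [gamma(0) gamma(2) - gamma(1)^2] / det = [(6.5152)(-3.7412) - (0.9712)^2] / 41.5046016 = -25.31789568 / 41.5046016 = -0.61
So phi_hat = [0.2400, -0.6100].
Therefore phi_hat_2 = -0.6100.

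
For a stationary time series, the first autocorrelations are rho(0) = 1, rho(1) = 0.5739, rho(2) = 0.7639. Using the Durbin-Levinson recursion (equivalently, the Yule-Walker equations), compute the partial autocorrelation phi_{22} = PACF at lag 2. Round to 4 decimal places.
\phi_{22} = 0.6479

The PACF at lag k is phi_{kk}, the last component of the solution
to the Yule-Walker system G_k phi = r_k where
  (G_k)_{ij} = rho(|i - j|), (r_k)_i = rho(i), i,j = 1..k.
Equivalently, Durbin-Levinson gives phi_{kk} iteratively:
  phi_{11} = rho(1)
  phi_{kk} = [rho(k) - sum_{j=1..k-1} phi_{k-1,j} rho(k-j)]
            / [1 - sum_{j=1..k-1} phi_{k-1,j} rho(j)],
  phi_{k,j} = phi_{k-1,j} - phi_{kk} phi_{k-1,k-j},  j = 1..k-1.
Step k = 1:
  phi_11 = rho(1) = 0.5739.
Step k = 2:
  phi_22 = [rho(2) - phi_11 rho(1)] / [1 - phi_11 rho(1)] = [0.7639 - (0.5739)(0.5739)] / [1 - (0.5739)(0.5739)]
         = 0.43453879 / 0.67063879 = 0.6479.
Therefore phi_{22} = 0.6479.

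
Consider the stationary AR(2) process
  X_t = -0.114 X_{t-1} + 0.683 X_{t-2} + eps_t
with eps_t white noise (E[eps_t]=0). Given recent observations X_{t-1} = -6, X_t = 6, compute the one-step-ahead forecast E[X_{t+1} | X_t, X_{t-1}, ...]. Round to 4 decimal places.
E[X_{t+1} \mid \mathcal F_t] = -4.7820

For an AR(p) model X_t = c + sum_i phi_i X_{t-i} + eps_t, the
one-step-ahead conditional mean is
  E[X_{t+1} | X_t, ...] = c + sum_i phi_i X_{t+1-i}.
Substitute known values:
  E[X_{t+1} | ...] = (-0.114) * (6) + (0.683) * (-6)
                   = -4.7820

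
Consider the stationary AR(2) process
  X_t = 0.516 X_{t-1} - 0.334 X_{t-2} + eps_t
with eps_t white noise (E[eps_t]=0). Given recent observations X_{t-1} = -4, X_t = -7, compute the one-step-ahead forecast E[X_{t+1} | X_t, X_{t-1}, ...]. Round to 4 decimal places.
E[X_{t+1} \mid \mathcal F_t] = -2.2760

For an AR(p) model X_t = c + sum_i phi_i X_{t-i} + eps_t, the
one-step-ahead conditional mean is
  E[X_{t+1} | X_t, ...] = c + sum_i phi_i X_{t+1-i}.
Substitute known values:
  E[X_{t+1} | ...] = (0.516) * (-7) + (-0.334) * (-4)
                   = -2.2760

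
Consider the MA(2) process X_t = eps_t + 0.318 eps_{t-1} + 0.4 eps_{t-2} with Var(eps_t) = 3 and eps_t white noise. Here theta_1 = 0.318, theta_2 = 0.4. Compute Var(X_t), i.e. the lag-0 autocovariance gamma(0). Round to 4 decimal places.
\gamma(0) = 3.7834

For an MA(q) process X_t = eps_t + sum_i theta_i eps_{t-i} with
Var(eps_t) = sigma^2, the variance is
  gamma(0) = sigma^2 * (1 + sum_i theta_i^2).
  sum_i theta_i^2 = (0.318)^2 + (0.4)^2 = 0.101124 + 0.16 = 0.261124.
  gamma(0) = 3 * (1 + 0.261124) = 3 * 1.261124 = 3.783372, which rounds to 3.7834.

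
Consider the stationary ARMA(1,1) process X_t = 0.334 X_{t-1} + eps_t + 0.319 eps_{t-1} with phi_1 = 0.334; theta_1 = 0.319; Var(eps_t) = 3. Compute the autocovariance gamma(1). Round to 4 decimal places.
\gamma(1) = 2.4399

Multiply the model equation by X_{t-k} and take expectations. With theta_0 = psi_0 = 1 and psi_j the MA(infinity) weights, this gives
  gamma(k) - sum_i phi_i gamma(k-i) = c_k,
  c_k = sigma^2 * sum_{j=k..q} theta_j psi_{j-k}   (c_k = 0 for k > q),
using gamma(-m) = gamma(m).
psi-weights needed (psi_j = theta_j + sum_i phi_i psi_{j-i}):
  psi_1 = theta_1 + phi_1 = 0.319 + (0.334) = 0.653
Right-hand sides:
  c_0 = sigma^2 (1 + theta_1 psi_1) = 3 * (1 + (0.319)(0.653)) = 3 * 1.208307 = 3.624921
  c_1 = sigma^2 theta_1 = 3 * (0.319) = 0.957
  c_2 = 0
Equations for k = 0 and k = 1 (AR order 1):
  gamma(0) = phi_1 gamma(1) + c_0
  gamma(1) = phi_1 gamma(0) + c_1
Substituting the second into the first: gamma(0) (1 - phi_1^2) = c_0 + phi_1 c_1, so
  gamma(0) = (c_0 + phi_1 c_1) / (1 - phi_1^2) = (3.624921 + (0.334)(0.957)) / (1 - (0.334)^2) = 3.944559 / 0.888444 = 4.439851.
  gamma(1) = phi_1 gamma(0) + c_1 = (0.334)(4.439851) + (0.957) = 2.43991.
Therefore gamma(1) = 2.4399 (to 4 decimal places).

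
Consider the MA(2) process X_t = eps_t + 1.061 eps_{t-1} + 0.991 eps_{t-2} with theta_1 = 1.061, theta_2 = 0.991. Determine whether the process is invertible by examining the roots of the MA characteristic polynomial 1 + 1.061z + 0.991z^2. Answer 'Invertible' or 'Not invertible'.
\text{Invertible}

The MA(q) characteristic polynomial is P(z) = 1 + 1.061z + 0.991z^2.
Invertibility requires all roots to lie outside the unit circle, i.e. |z| > 1 for every root.
Set 1 + (1.061) z + (0.991) z^2 = 0, i.e. a z^2 + b z + c = 0 with a = 0.991, b = 1.061, c = 1.
Discriminant D = b^2 - 4ac = (1.061)^2 - 4*(0.991)*1 = 1.125721 - (3.964) = -2.838279.
D < 0, so the roots are the complex-conjugate pair z = (-b +/- i sqrt(-D)) / (2a) = -0.5353 +/- 0.85i.
For a conjugate pair |z|^2 = z * conj(z) = (product of roots) = c/a = 1/(0.991) = 1.009082, so |z| = sqrt(1.009082) = 1.0045 for both roots.
Moduli of all roots: 1.0045, 1.0045.
All moduli strictly greater than 1? Yes.
Verdict: Invertible.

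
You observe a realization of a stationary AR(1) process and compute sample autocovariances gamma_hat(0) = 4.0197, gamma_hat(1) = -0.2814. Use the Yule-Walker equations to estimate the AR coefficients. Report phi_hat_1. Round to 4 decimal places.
\hat\phi_{1} = -0.0700

The Yule-Walker equations for an AR(p) process read, in matrix form,
  Gamma_p phi = r_p,   with   (Gamma_p)_{ij} = gamma(|i - j|),
                       (r_p)_i = gamma(i),   i,j = 1..p.
Substitute the sample gammas (Toeplitz matrix and right-hand side of size 1):
  Gamma_p = [[4.0197]]
  r_p     = [-0.2814]
With p = 1 this is the single equation gamma(0) phi_1 = gamma(1):
  phi_hat_1 = gamma(1) / gamma(0) = -0.2814 / 4.0197 = -0.0700.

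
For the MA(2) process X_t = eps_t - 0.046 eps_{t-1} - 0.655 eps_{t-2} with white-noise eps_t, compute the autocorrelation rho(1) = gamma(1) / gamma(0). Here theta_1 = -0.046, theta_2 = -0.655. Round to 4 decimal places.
\rho(1) = -0.0111

For an MA(q) process with theta_0 = 1, the autocovariance is
  gamma(k) = sigma^2 * sum_{i=0..q-k} theta_i * theta_{i+k},
and rho(k) = gamma(k) / gamma(0). Sigma^2 cancels.
  numerator   = (1)*(-0.046) + (-0.046)*(-0.655) = -0.01587.
  denominator = (1)^2 + (-0.046)^2 + (-0.655)^2 = 1.431141.
  rho(1) = -0.01587 / 1.431141 = -0.0111.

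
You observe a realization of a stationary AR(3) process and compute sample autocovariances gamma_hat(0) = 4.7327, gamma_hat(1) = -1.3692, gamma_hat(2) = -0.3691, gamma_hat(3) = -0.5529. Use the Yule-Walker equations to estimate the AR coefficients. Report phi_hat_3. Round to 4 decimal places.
\hat\phi_{3} = -0.2190

The Yule-Walker equations for an AR(p) process read, in matrix form,
  Gamma_p phi = r_p,   with   (Gamma_p)_{ij} = gamma(|i - j|),
                       (r_p)_i = gamma(i),   i,j = 1..p.
Substitute the sample gammas (Toeplitz matrix and right-hand side of size 3):
  Gamma_p = [[4.7327, -1.3692, -0.3691], [-1.3692, 4.7327, -1.3692], [-0.3691, -1.3692, 4.7327]]
  r_p     = [-1.3692, -0.3691, -0.5529]
Written out (R1..R3):
  (R1) 4.7327 phi_1 - 1.3692 phi_2 - 0.3691 phi_3 = -1.3692
  (R2) -1.3692 phi_1 + 4.7327 phi_2 - 1.3692 phi_3 = -0.3691
  (R3) -0.3691 phi_1 - 1.3692 phi_2 + 4.7327 phi_3 = -0.5529
Gaussian elimination:
  R2 <- R2 - (-1.3692/4.7327) R1 = R2 - (-0.289306) R1:  4.336582 phi_2 - 1.475983 phi_3 = -0.765218
  R3 <- R3 - (-0.3691/4.7327) R1 = R3 - (-0.077989) R1:  -1.475983 phi_2 + 4.703914 phi_3 = -0.659683
  R3 <- R3 - (-1.475983/4.336582) R2 = R3 - (-0.340356) R2:  4.201554 phi_3 = -0.92013
Back-substitution:
  phi_hat_3 = -0.92013 / 4.201554 = -0.218997
  phi_hat_2 = (-0.765218 - (-1.475983)(-0.218997)) / 4.336582 = -0.250994
  phi_hat_1 = (-1.3692 - (-1.3692)(-0.250994) - (-0.3691)(-0.218997)) / 4.7327 = -0.379
So phi_hat = [-0.3790, -0.2510, -0.2190].
Therefore phi_hat_3 = -0.2190.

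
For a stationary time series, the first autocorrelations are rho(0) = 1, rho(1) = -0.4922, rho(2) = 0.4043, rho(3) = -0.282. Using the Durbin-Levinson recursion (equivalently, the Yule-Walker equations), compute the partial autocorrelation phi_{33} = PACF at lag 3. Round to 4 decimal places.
\phi_{33} = -0.0281

The PACF at lag k is phi_{kk}, the last component of the solution
to the Yule-Walker system G_k phi = r_k where
  (G_k)_{ij} = rho(|i - j|), (r_k)_i = rho(i), i,j = 1..k.
Equivalently, Durbin-Levinson gives phi_{kk} iteratively:
  phi_{11} = rho(1)
  phi_{kk} = [rho(k) - sum_{j=1..k-1} phi_{k-1,j} rho(k-j)]
            / [1 - sum_{j=1..k-1} phi_{k-1,j} rho(j)],
  phi_{k,j} = phi_{k-1,j} - phi_{kk} phi_{k-1,k-j},  j = 1..k-1.
Step k = 1:
  phi_11 = rho(1) = -0.4922.
Step k = 2:
  phi_22 = [rho(2) - phi_11 rho(1)] / [1 - phi_11 rho(1)] = [0.4043 - (-0.4922)(-0.4922)] / [1 - (-0.4922)(-0.4922)]
         = 0.16203916 / 0.75773916 = 0.213846.
  Update: phi_21 = phi_11 - phi_22 phi_11 = -0.4922 - (0.213846)(-0.4922) = -0.386945.
Step k = 3:
  phi_33 = [rho(3) - phi_21 rho(2) - phi_22 rho(1)] / [1 - phi_21 rho(1) - phi_22 rho(2)]
    numerator   = -0.282 - (-0.386945)(0.4043) - (0.213846)(-0.4922) = -0.02030326
    denominator = 1 - (-0.386945)(-0.4922) - (0.213846)(0.4043) = 0.7230878
  phi_33 = -0.02030326 / 0.7230878 = -0.0281.
Therefore phi_{33} = -0.0281.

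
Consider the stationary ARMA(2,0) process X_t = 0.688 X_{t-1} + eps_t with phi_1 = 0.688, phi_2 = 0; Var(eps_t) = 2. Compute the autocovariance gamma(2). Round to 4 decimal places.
\gamma(2) = 1.7975

Multiply the model equation by X_{t-k} and take expectations. With theta_0 = psi_0 = 1 and psi_j the MA(infinity) weights, this gives
  gamma(k) - sum_i phi_i gamma(k-i) = c_k,
  c_k = sigma^2 * sum_{j=k..q} theta_j psi_{j-k}   (c_k = 0 for k > q),
using gamma(-m) = gamma(m).
Pure AR (q = 0): c_0 = sigma^2 = 2, c_k = 0 for k >= 1.
Equations for k = 0, 1, 2 (AR order 2, c_2 = 0):
  (E0) gamma(0) = phi_1 gamma(1) + phi_2 gamma(2) + c_0
  (E1) gamma(1) = phi_1 gamma(0) + phi_2 gamma(1) + c_1
  (E2) gamma(2) = phi_1 gamma(1) + phi_2 gamma(0)
From (E1): gamma(1) = A gamma(0) + B with
  A = phi_1 / (1 - phi_2) = 0.688 / 1 = 0.688,   B = c_1 / (1 - phi_2) = 0 / 1 = 0.
Insert (E2) into (E0): gamma(0) (1 - phi_2^2) = phi_1 (1 + phi_2) gamma(1) + c_0.
  phi_1 (1 + phi_2) = (0.688)(1) = 0.688,   1 - phi_2^2 = 1.
Replace gamma(1) by A gamma(0) + B and collect gamma(0):
  gamma(0) [1 - (0.688)(0.688)] = c_0 = 2
  gamma(0) * 0.526656 = 2
  gamma(0) = 2 / 0.526656 = 3.797545.
  gamma(1) = A gamma(0) = (0.688)(3.797545) = 2.612711.
  gamma(2) = phi_1 gamma(1) + phi_2 gamma(0) = (0.688)(2.612711) + (0)(3.797545) = 1.797545.
Therefore gamma(2) = 1.7975 (to 4 decimal places).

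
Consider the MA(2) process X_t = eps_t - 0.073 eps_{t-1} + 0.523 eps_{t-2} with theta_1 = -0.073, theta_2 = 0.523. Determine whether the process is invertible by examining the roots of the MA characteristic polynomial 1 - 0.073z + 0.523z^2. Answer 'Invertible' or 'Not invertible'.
\text{Invertible}

The MA(q) characteristic polynomial is P(z) = 1 - 0.073z + 0.523z^2.
Invertibility requires all roots to lie outside the unit circle, i.e. |z| > 1 for every root.
Set 1 + (-0.073) z + (0.523) z^2 = 0, i.e. a z^2 + b z + c = 0 with a = 0.523, b = -0.073, c = 1.
Discriminant D = b^2 - 4ac = (-0.073)^2 - 4*(0.523)*1 = 0.005329 - (2.092) = -2.086671.
D < 0, so the roots are the complex-conjugate pair z = (-b +/- i sqrt(-D)) / (2a) = 0.0698 +/- 1.381i.
For a conjugate pair |z|^2 = z * conj(z) = (product of roots) = c/a = 1/(0.523) = 1.912046, so |z| = sqrt(1.912046) = 1.3828 for both roots.
Moduli of all roots: 1.3828, 1.3828.
All moduli strictly greater than 1? Yes.
Verdict: Invertible.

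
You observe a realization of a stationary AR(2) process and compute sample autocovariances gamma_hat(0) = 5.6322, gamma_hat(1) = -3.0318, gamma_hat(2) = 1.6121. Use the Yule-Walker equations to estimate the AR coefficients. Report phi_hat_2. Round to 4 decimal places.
\hat\phi_{2} = -0.0050

The Yule-Walker equations for an AR(p) process read, in matrix form,
  Gamma_p phi = r_p,   with   (Gamma_p)_{ij} = gamma(|i - j|),
                       (r_p)_i = gamma(i),   i,j = 1..p.
Substitute the sample gammas (Toeplitz matrix and right-hand side of size 2):
  Gamma_p = [[5.6322, -3.0318], [-3.0318, 5.6322]]
  r_p     = [-3.0318, 1.6121]
Written out:
  5.6322 phi_1 - 3.0318 phi_2 = -3.0318
  -3.0318 phi_1 + 5.6322 phi_2 = 1.6121
Solve by Cramer's rule:
  det = gamma(0)^2 - gamma(1)^2 = (5.6322)^2 - (-3.0318)^2 = 31.72167684 - 9.19181124 = 22.5298656
  phi_hat_1 = [gamma(1) gamma(0) - gamma(1) gamma(2)] / det = [(-3.0318)(5.6322) - (-3.0318)(1.6121)] / 22.5298656 = -12.18813918 / 22.5298656 = -0.541
  phi_hat_2 = [gamma(0) gamma(2) - gamma(1)^2] / det = [(5.6322)(1.6121) - (-3.0318)^2] / 22.5298656 = -0.11214162 / 22.5298656 = -0.005
So phi_hat = [-0.5410, -0.0050].
Therefore phi_hat_2 = -0.0050.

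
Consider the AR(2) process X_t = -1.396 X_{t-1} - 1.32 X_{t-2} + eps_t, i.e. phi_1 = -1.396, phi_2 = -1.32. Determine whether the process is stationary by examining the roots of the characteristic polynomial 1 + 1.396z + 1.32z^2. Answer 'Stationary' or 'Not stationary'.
\text{Not stationary}

The AR(p) characteristic polynomial is P(z) = 1 + 1.396z + 1.32z^2.
Stationarity requires all roots to lie outside the unit circle, i.e. |z| > 1 for every root.
Set 1 + (1.396) z + (1.32) z^2 = 0, i.e. a z^2 + b z + c = 0 with a = 1.32, b = 1.396, c = 1.
Discriminant D = b^2 - 4ac = (1.396)^2 - 4*(1.32)*1 = 1.948816 - (5.28) = -3.331184.
D < 0, so the roots are the complex-conjugate pair z = (-b +/- i sqrt(-D)) / (2a) = -0.5288 +/- 0.6913i.
For a conjugate pair |z|^2 = z * conj(z) = (product of roots) = c/a = 1/(1.32) = 0.757576, so |z| = sqrt(0.757576) = 0.8704 for both roots.
Moduli of all roots: 0.8704, 0.8704.
All moduli strictly greater than 1? No.
Verdict: Not stationary.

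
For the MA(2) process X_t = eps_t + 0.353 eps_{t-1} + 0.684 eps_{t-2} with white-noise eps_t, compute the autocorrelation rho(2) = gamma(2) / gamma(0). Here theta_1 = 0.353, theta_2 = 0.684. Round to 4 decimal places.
\rho(2) = 0.4295

For an MA(q) process with theta_0 = 1, the autocovariance is
  gamma(k) = sigma^2 * sum_{i=0..q-k} theta_i * theta_{i+k},
and rho(k) = gamma(k) / gamma(0). Sigma^2 cancels.
  numerator   = (1)*(0.684) = 0.684.
  denominator = (1)^2 + (0.353)^2 + (0.684)^2 = 1.592465.
  rho(2) = 0.684 / 1.592465 = 0.4295.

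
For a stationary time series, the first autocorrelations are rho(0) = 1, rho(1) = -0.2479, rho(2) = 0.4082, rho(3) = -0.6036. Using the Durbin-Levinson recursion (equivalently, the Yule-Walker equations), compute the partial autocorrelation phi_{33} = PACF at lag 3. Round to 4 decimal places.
\phi_{33} = -0.5530

The PACF at lag k is phi_{kk}, the last component of the solution
to the Yule-Walker system G_k phi = r_k where
  (G_k)_{ij} = rho(|i - j|), (r_k)_i = rho(i), i,j = 1..k.
Equivalently, Durbin-Levinson gives phi_{kk} iteratively:
  phi_{11} = rho(1)
  phi_{kk} = [rho(k) - sum_{j=1..k-1} phi_{k-1,j} rho(k-j)]
            / [1 - sum_{j=1..k-1} phi_{k-1,j} rho(j)],
  phi_{k,j} = phi_{k-1,j} - phi_{kk} phi_{k-1,k-j},  j = 1..k-1.
Step k = 1:
  phi_11 = rho(1) = -0.2479.
Step k = 2:
  phi_22 = [rho(2) - phi_11 rho(1)] / [1 - phi_11 rho(1)] = [0.4082 - (-0.2479)(-0.2479)] / [1 - (-0.2479)(-0.2479)]
         = 0.34674559 / 0.93854559 = 0.36945.
  Update: phi_21 = phi_11 - phi_22 phi_11 = -0.2479 - (0.36945)(-0.2479) = -0.156313.
Step k = 3:
  phi_33 = [rho(3) - phi_21 rho(2) - phi_22 rho(1)] / [1 - phi_21 rho(1) - phi_22 rho(2)]
    numerator   = -0.6036 - (-0.156313)(0.4082) - (0.36945)(-0.2479) = -0.44820625
    denominator = 1 - (-0.156313)(-0.2479) - (0.36945)(0.4082) = 0.81044046
  phi_33 = -0.44820625 / 0.81044046 = -0.553.
Therefore phi_{33} = -0.5530.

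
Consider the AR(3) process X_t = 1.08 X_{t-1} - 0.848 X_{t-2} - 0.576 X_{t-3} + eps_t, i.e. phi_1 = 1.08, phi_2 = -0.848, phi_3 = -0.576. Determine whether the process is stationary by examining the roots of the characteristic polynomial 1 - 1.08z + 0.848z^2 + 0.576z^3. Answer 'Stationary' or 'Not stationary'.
\text{Not stationary}

The AR(p) characteristic polynomial is P(z) = 1 - 1.08z + 0.848z^2 + 0.576z^3.
Stationarity requires all roots to lie outside the unit circle, i.e. |z| > 1 for every root.
Degree 3: look for a simple real root z0 first, then factor out (1 - z/z0) and solve the remaining quadratic.
Testing z0 = -2.5: P(-2.5) = 1 + (-1.08)(-2.5) + (0.848)(-2.5)^2 + (0.576)(-2.5)^3
  = 1 + (2.7) + (5.3) + (-9) = 0.  So z_0 = -2.5 is a root, |z_0| = 2.5.
Divide out the factor (1 + 0.4 z) = (1 - z/z0) (since 1/z0 = -0.4):
  P(z) = (1 + 0.4 z)(1 + (-1.48) z + (1.44) z^2)
  [check: z-coef -1.48 - (-0.4) = -1.08; z^2-coef 1.44 - (-0.4)(-1.48) = 0.848; z^3-coef -(-0.4)(1.44) = 0.576.]
Remaining roots from the quadratic factor 1 + (-1.48) z + (1.44) z^2:
  Set 1 + (-1.48) z + (1.44) z^2 = 0, i.e. a z^2 + b z + c = 0 with a = 1.44, b = -1.48, c = 1.
  Discriminant D = b^2 - 4ac = (-1.48)^2 - 4*(1.44)*1 = 2.1904 - (5.76) = -3.5696.
  D < 0, so the roots are the complex-conjugate pair z = (-b +/- i sqrt(-D)) / (2a) = 0.5139 +/- 0.656i.
  For a conjugate pair |z|^2 = z * conj(z) = (product of roots) = c/a = 1/(1.44) = 0.694444, so |z| = sqrt(0.694444) = 0.8333 for both roots.
Moduli of all roots: 2.5000, 0.8333, 0.8333.
All moduli strictly greater than 1? No.
Verdict: Not stationary.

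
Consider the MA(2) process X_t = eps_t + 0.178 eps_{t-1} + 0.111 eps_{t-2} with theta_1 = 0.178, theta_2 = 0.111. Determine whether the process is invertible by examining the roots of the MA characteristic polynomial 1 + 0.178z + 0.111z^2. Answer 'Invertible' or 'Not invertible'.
\text{Invertible}

The MA(q) characteristic polynomial is P(z) = 1 + 0.178z + 0.111z^2.
Invertibility requires all roots to lie outside the unit circle, i.e. |z| > 1 for every root.
Set 1 + (0.178) z + (0.111) z^2 = 0, i.e. a z^2 + b z + c = 0 with a = 0.111, b = 0.178, c = 1.
Discriminant D = b^2 - 4ac = (0.178)^2 - 4*(0.111)*1 = 0.031684 - (0.444) = -0.412316.
D < 0, so the roots are the complex-conjugate pair z = (-b +/- i sqrt(-D)) / (2a) = -0.8018 +/- 2.8924i.
For a conjugate pair |z|^2 = z * conj(z) = (product of roots) = c/a = 1/(0.111) = 9.009009, so |z| = sqrt(9.009009) = 3.0015 for both roots.
Moduli of all roots: 3.0015, 3.0015.
All moduli strictly greater than 1? Yes.
Verdict: Invertible.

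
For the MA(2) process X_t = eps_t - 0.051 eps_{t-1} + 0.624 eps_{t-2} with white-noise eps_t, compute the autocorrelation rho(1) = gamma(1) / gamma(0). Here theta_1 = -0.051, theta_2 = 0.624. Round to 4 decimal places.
\rho(1) = -0.0595

For an MA(q) process with theta_0 = 1, the autocovariance is
  gamma(k) = sigma^2 * sum_{i=0..q-k} theta_i * theta_{i+k},
and rho(k) = gamma(k) / gamma(0). Sigma^2 cancels.
  numerator   = (1)*(-0.051) + (-0.051)*(0.624) = -0.082824.
  denominator = (1)^2 + (-0.051)^2 + (0.624)^2 = 1.391977.
  rho(1) = -0.082824 / 1.391977 = -0.0595.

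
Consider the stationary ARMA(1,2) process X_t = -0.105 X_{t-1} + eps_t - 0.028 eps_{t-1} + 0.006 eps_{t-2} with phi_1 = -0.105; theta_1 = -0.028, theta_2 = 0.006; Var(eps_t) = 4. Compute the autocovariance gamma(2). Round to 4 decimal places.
\gamma(2) = 0.0810

Multiply the model equation by X_{t-k} and take expectations. With theta_0 = psi_0 = 1 and psi_j the MA(infinity) weights, this gives
  gamma(k) - sum_i phi_i gamma(k-i) = c_k,
  c_k = sigma^2 * sum_{j=k..q} theta_j psi_{j-k}   (c_k = 0 for k > q),
using gamma(-m) = gamma(m).
psi-weights needed (psi_j = theta_j + sum_i phi_i psi_{j-i}):
  psi_1 = theta_1 + phi_1 = -0.028 + (-0.105) = -0.133
  psi_2 = theta_2 + phi_1 psi_1 = 0.006 + (-0.105)(-0.133) = 0.019965
Right-hand sides:
  c_0 = sigma^2 (1 + theta_1 psi_1 + theta_2 psi_2) = 4 * (1 + (-0.028)(-0.133) + (0.006)(0.019965)) = 4 * 1.003844 = 4.015375
  c_1 = sigma^2 (theta_1 + theta_2 psi_1) = 4 * (-0.028 + (0.006)(-0.133)) = -0.115192
  c_2 = sigma^2 theta_2 = 4 * (0.006) = 0.024
Equations for k = 0 and k = 1 (AR order 1):
  gamma(0) = phi_1 gamma(1) + c_0
  gamma(1) = phi_1 gamma(0) + c_1
Substituting the second into the first: gamma(0) (1 - phi_1^2) = c_0 + phi_1 c_1, so
  gamma(0) = (c_0 + phi_1 c_1) / (1 - phi_1^2) = (4.015375 + (-0.105)(-0.115192)) / (1 - (-0.105)^2) = 4.02747 / 0.988975 = 4.072368.
  gamma(1) = phi_1 gamma(0) + c_1 = (-0.105)(4.072368) + (-0.115192) = -0.542791.
For k = 2: gamma(2) = phi_1 gamma(1) + c_2
  = (-0.105)(-0.542791) + (0.024) = 0.080993.
Therefore gamma(2) = 0.0810 (to 4 decimal places).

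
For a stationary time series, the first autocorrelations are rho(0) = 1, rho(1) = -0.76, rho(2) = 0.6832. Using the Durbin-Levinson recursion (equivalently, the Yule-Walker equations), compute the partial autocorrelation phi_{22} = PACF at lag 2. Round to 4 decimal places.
\phi_{22} = 0.2500

The PACF at lag k is phi_{kk}, the last component of the solution
to the Yule-Walker system G_k phi = r_k where
  (G_k)_{ij} = rho(|i - j|), (r_k)_i = rho(i), i,j = 1..k.
Equivalently, Durbin-Levinson gives phi_{kk} iteratively:
  phi_{11} = rho(1)
  phi_{kk} = [rho(k) - sum_{j=1..k-1} phi_{k-1,j} rho(k-j)]
            / [1 - sum_{j=1..k-1} phi_{k-1,j} rho(j)],
  phi_{k,j} = phi_{k-1,j} - phi_{kk} phi_{k-1,k-j},  j = 1..k-1.
Step k = 1:
  phi_11 = rho(1) = -0.76.
Step k = 2:
  phi_22 = [rho(2) - phi_11 rho(1)] / [1 - phi_11 rho(1)] = [0.6832 - (-0.76)(-0.76)] / [1 - (-0.76)(-0.76)]
         = 0.1056 / 0.4224 = 0.25.
Therefore phi_{22} = 0.2500.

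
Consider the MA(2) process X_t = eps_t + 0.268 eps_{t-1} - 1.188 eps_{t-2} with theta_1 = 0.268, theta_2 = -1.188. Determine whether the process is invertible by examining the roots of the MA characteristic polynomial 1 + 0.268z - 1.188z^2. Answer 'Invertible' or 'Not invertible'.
\text{Not invertible}

The MA(q) characteristic polynomial is P(z) = 1 + 0.268z - 1.188z^2.
Invertibility requires all roots to lie outside the unit circle, i.e. |z| > 1 for every root.
Set 1 + (0.268) z + (-1.188) z^2 = 0, i.e. a z^2 + b z + c = 0 with a = -1.188, b = 0.268, c = 1.
Discriminant D = b^2 - 4ac = (0.268)^2 - 4*(-1.188)*1 = 0.071824 - (-4.752) = 4.823824.
D >= 0, so the roots are real: z = (-b +/- sqrt(D)) / (2a) = (-0.268 +/- 2.196321) / (-2.376).
  z_1 = (-0.268 + 2.196321) / (-2.376) = -0.8116,   |z_1| = 0.8116.
  z_2 = (-0.268 - 2.196321) / (-2.376) = 1.0372,   |z_2| = 1.0372.
Moduli of all roots: 0.8116, 1.0372.
All moduli strictly greater than 1? No.
Verdict: Not invertible.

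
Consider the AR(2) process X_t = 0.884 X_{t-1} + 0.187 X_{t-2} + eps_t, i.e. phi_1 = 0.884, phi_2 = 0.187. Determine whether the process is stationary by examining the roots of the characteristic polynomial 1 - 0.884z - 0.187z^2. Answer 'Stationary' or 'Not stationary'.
\text{Not stationary}

The AR(p) characteristic polynomial is P(z) = 1 - 0.884z - 0.187z^2.
Stationarity requires all roots to lie outside the unit circle, i.e. |z| > 1 for every root.
Set 1 + (-0.884) z + (-0.187) z^2 = 0, i.e. a z^2 + b z + c = 0 with a = -0.187, b = -0.884, c = 1.
Discriminant D = b^2 - 4ac = (-0.884)^2 - 4*(-0.187)*1 = 0.781456 - (-0.748) = 1.529456.
D >= 0, so the roots are real: z = (-b +/- sqrt(D)) / (2a) = (0.884 +/- 1.236712) / (-0.374).
  z_1 = (0.884 + 1.236712) / (-0.374) = -5.6704,   |z_1| = 5.6704.
  z_2 = (0.884 - 1.236712) / (-0.374) = 0.9431,   |z_2| = 0.9431.
Moduli of all roots: 5.6704, 0.9431.
All moduli strictly greater than 1? No.
Verdict: Not stationary.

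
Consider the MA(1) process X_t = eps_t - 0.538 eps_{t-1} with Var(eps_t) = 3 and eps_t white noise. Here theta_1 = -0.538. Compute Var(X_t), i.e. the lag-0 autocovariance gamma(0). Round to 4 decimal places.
\gamma(0) = 3.8683

For an MA(q) process X_t = eps_t + sum_i theta_i eps_{t-i} with
Var(eps_t) = sigma^2, the variance is
  gamma(0) = sigma^2 * (1 + sum_i theta_i^2).
  sum_i theta_i^2 = (-0.538)^2 = 0.289444.
  gamma(0) = 3 * (1 + 0.289444) = 3 * 1.289444 = 3.868332, which rounds to 3.8683.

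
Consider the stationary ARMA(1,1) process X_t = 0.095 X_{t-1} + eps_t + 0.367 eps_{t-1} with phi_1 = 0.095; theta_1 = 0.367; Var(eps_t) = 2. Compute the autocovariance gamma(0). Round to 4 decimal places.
\gamma(0) = 2.4308

Multiply the model equation by X_{t-k} and take expectations. With theta_0 = psi_0 = 1 and psi_j the MA(infinity) weights, this gives
  gamma(k) - sum_i phi_i gamma(k-i) = c_k,
  c_k = sigma^2 * sum_{j=k..q} theta_j psi_{j-k}   (c_k = 0 for k > q),
using gamma(-m) = gamma(m).
psi-weights needed (psi_j = theta_j + sum_i phi_i psi_{j-i}):
  psi_1 = theta_1 + phi_1 = 0.367 + (0.095) = 0.462
Right-hand sides:
  c_0 = sigma^2 (1 + theta_1 psi_1) = 2 * (1 + (0.367)(0.462)) = 2 * 1.169554 = 2.339108
  c_1 = sigma^2 theta_1 = 2 * (0.367) = 0.734
  c_2 = 0
Equations for k = 0 and k = 1 (AR order 1):
  gamma(0) = phi_1 gamma(1) + c_0
  gamma(1) = phi_1 gamma(0) + c_1
Substituting the second into the first: gamma(0) (1 - phi_1^2) = c_0 + phi_1 c_1, so
  gamma(0) = (c_0 + phi_1 c_1) / (1 - phi_1^2) = (2.339108 + (0.095)(0.734)) / (1 - (0.095)^2) = 2.408838 / 0.990975 = 2.430776.
Therefore gamma(0) = 2.4308 (to 4 decimal places).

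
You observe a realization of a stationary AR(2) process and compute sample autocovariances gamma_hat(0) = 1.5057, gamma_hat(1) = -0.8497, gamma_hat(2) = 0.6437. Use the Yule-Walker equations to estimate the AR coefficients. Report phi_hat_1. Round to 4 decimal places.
\hat\phi_{1} = -0.4740

The Yule-Walker equations for an AR(p) process read, in matrix form,
  Gamma_p phi = r_p,   with   (Gamma_p)_{ij} = gamma(|i - j|),
                       (r_p)_i = gamma(i),   i,j = 1..p.
Substitute the sample gammas (Toeplitz matrix and right-hand side of size 2):
  Gamma_p = [[1.5057, -0.8497], [-0.8497, 1.5057]]
  r_p     = [-0.8497, 0.6437]
Written out:
  1.5057 phi_1 - 0.8497 phi_2 = -0.8497
  -0.8497 phi_1 + 1.5057 phi_2 = 0.6437
Solve by Cramer's rule:
  det = gamma(0)^2 - gamma(1)^2 = (1.5057)^2 - (-0.8497)^2 = 2.26713249 - 0.72199009 = 1.5451424
  phi_hat_1 = [gamma(1) gamma(0) - gamma(1) gamma(2)] / det = [(-0.8497)(1.5057) - (-0.8497)(0.6437)] / 1.5451424 = -0.7324414 / 1.5451424 = -0.474
  phi_hat_2 = [gamma(0) gamma(2) - gamma(1)^2] / det = [(1.5057)(0.6437) - (-0.8497)^2] / 1.5451424 = 0.247229 / 1.5451424 = 0.16
So phi_hat = [-0.4740, 0.1600].
Therefore phi_hat_1 = -0.4740.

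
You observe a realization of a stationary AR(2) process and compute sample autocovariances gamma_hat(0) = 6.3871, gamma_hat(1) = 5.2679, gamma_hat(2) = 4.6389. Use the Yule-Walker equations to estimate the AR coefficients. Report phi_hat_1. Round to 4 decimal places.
\hat\phi_{1} = 0.7060

The Yule-Walker equations for an AR(p) process read, in matrix form,
  Gamma_p phi = r_p,   with   (Gamma_p)_{ij} = gamma(|i - j|),
                       (r_p)_i = gamma(i),   i,j = 1..p.
Substitute the sample gammas (Toeplitz matrix and right-hand side of size 2):
  Gamma_p = [[6.3871, 5.2679], [5.2679, 6.3871]]
  r_p     = [5.2679, 4.6389]
Written out:
  6.3871 phi_1 + 5.2679 phi_2 = 5.2679
  5.2679 phi_1 + 6.3871 phi_2 = 4.6389
Solve by Cramer's rule:
  det = gamma(0)^2 - gamma(1)^2 = (6.3871)^2 - (5.2679)^2 = 40.79504641 - 27.75077041 = 13.044276
  phi_hat_1 = [gamma(1) gamma(0) - gamma(1) gamma(2)] / det = [(5.2679)(6.3871) - (5.2679)(4.6389)] / 13.044276 = 9.20934278 / 13.044276 = 0.706
  phi_hat_2 = [gamma(0) gamma(2) - gamma(1)^2] / det = [(6.3871)(4.6389) - (5.2679)^2] / 13.044276 = 1.87834778 / 13.044276 = 0.144
So phi_hat = [0.7060, 0.1440].
Therefore phi_hat_1 = 0.7060.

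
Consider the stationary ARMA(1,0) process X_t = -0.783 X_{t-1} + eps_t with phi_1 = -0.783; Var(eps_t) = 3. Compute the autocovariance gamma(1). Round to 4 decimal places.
\gamma(1) = -6.0712

Multiply the model equation by X_{t-k} and take expectations. With theta_0 = psi_0 = 1 and psi_j the MA(infinity) weights, this gives
  gamma(k) - sum_i phi_i gamma(k-i) = c_k,
  c_k = sigma^2 * sum_{j=k..q} theta_j psi_{j-k}   (c_k = 0 for k > q),
using gamma(-m) = gamma(m).
Pure AR (q = 0): c_0 = sigma^2 = 3, c_k = 0 for k >= 1.
Equations for k = 0 and k = 1 (AR order 1):
  gamma(0) = phi_1 gamma(1) + c_0
  gamma(1) = phi_1 gamma(0) + c_1
Substituting the second into the first: gamma(0) (1 - phi_1^2) = c_0 + phi_1 c_1, so
  gamma(0) = c_0 / (1 - phi_1^2) = 3 / (1 - (-0.783)^2) = 3 / 0.386911 = 7.753721.
  gamma(1) = phi_1 gamma(0) = (-0.783)(7.753721) = -6.071164.
Therefore gamma(1) = -6.0712 (to 4 decimal places).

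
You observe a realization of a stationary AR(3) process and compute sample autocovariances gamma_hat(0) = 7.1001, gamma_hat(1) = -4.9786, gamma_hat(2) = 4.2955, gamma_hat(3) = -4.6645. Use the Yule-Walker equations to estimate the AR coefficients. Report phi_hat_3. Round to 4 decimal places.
\hat\phi_{3} = -0.3540

The Yule-Walker equations for an AR(p) process read, in matrix form,
  Gamma_p phi = r_p,   with   (Gamma_p)_{ij} = gamma(|i - j|),
                       (r_p)_i = gamma(i),   i,j = 1..p.
Substitute the sample gammas (Toeplitz matrix and right-hand side of size 3):
  Gamma_p = [[7.1001, -4.9786, 4.2955], [-4.9786, 7.1001, -4.9786], [4.2955, -4.9786, 7.1001]]
  r_p     = [-4.9786, 4.2955, -4.6645]
Written out (R1..R3):
  (R1) 7.1001 phi_1 - 4.9786 phi_2 + 4.2955 phi_3 = -4.9786
  (R2) -4.9786 phi_1 + 7.1001 phi_2 - 4.9786 phi_3 = 4.2955
  (R3) 4.2955 phi_1 - 4.9786 phi_2 + 7.1001 phi_3 = -4.6645
Gaussian elimination:
  R2 <- R2 - (-4.9786/7.1001) R1 = R2 - (-0.701201) R1:  3.609099 phi_2 - 1.966589 phi_3 = 0.804499
  R3 <- R3 - (4.2955/7.1001) R1 = R3 - (0.604991) R1:  -1.966589 phi_2 + 4.501359 phi_3 = -1.652489
  R3 <- R3 - (-1.966589/3.609099) R2 = R3 - (-0.544898) R2:  3.429769 phi_3 = -1.21412
Back-substitution:
  phi_hat_3 = -1.21412 / 3.429769 = -0.353995
  phi_hat_2 = (0.804499 - (-1.966589)(-0.353995)) / 3.609099 = 0.030018
  phi_hat_1 = (-4.9786 - (-4.9786)(0.030018) - (4.2955)(-0.353995)) / 7.1001 = -0.465989
So phi_hat = [-0.4660, 0.0300, -0.3540].
Therefore phi_hat_3 = -0.3540.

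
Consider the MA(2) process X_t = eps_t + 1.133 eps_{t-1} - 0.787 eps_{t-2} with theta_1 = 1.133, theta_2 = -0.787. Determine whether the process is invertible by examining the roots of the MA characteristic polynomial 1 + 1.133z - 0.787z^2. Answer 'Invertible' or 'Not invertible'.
\text{Not invertible}

The MA(q) characteristic polynomial is P(z) = 1 + 1.133z - 0.787z^2.
Invertibility requires all roots to lie outside the unit circle, i.e. |z| > 1 for every root.
Set 1 + (1.133) z + (-0.787) z^2 = 0, i.e. a z^2 + b z + c = 0 with a = -0.787, b = 1.133, c = 1.
Discriminant D = b^2 - 4ac = (1.133)^2 - 4*(-0.787)*1 = 1.283689 - (-3.148) = 4.431689.
D >= 0, so the roots are real: z = (-b +/- sqrt(D)) / (2a) = (-1.133 +/- 2.105158) / (-1.574).
  z_1 = (-1.133 + 2.105158) / (-1.574) = -0.6176,   |z_1| = 0.6176.
  z_2 = (-1.133 - 2.105158) / (-1.574) = 2.0573,   |z_2| = 2.0573.
Moduli of all roots: 0.6176, 2.0573.
All moduli strictly greater than 1? No.
Verdict: Not invertible.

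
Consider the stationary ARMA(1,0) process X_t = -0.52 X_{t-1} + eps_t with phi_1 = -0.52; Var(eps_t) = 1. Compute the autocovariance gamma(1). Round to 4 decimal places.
\gamma(1) = -0.7127

Multiply the model equation by X_{t-k} and take expectations. With theta_0 = psi_0 = 1 and psi_j the MA(infinity) weights, this gives
  gamma(k) - sum_i phi_i gamma(k-i) = c_k,
  c_k = sigma^2 * sum_{j=k..q} theta_j psi_{j-k}   (c_k = 0 for k > q),
using gamma(-m) = gamma(m).
Pure AR (q = 0): c_0 = sigma^2 = 1, c_k = 0 for k >= 1.
Equations for k = 0 and k = 1 (AR order 1):
  gamma(0) = phi_1 gamma(1) + c_0
  gamma(1) = phi_1 gamma(0) + c_1
Substituting the second into the first: gamma(0) (1 - phi_1^2) = c_0 + phi_1 c_1, so
  gamma(0) = c_0 / (1 - phi_1^2) = 1 / (1 - (-0.52)^2) = 1 / 0.7296 = 1.370614.
  gamma(1) = phi_1 gamma(0) = (-0.52)(1.370614) = -0.712719.
Therefore gamma(1) = -0.7127 (to 4 decimal places).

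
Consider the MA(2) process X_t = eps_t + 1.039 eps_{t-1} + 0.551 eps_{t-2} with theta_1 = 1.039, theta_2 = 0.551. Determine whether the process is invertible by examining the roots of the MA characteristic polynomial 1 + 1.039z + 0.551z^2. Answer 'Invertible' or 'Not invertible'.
\text{Invertible}

The MA(q) characteristic polynomial is P(z) = 1 + 1.039z + 0.551z^2.
Invertibility requires all roots to lie outside the unit circle, i.e. |z| > 1 for every root.
Set 1 + (1.039) z + (0.551) z^2 = 0, i.e. a z^2 + b z + c = 0 with a = 0.551, b = 1.039, c = 1.
Discriminant D = b^2 - 4ac = (1.039)^2 - 4*(0.551)*1 = 1.079521 - (2.204) = -1.124479.
D < 0, so the roots are the complex-conjugate pair z = (-b +/- i sqrt(-D)) / (2a) = -0.9428 +/- 0.9623i.
For a conjugate pair |z|^2 = z * conj(z) = (product of roots) = c/a = 1/(0.551) = 1.814882, so |z| = sqrt(1.814882) = 1.3472 for both roots.
Moduli of all roots: 1.3472, 1.3472.
All moduli strictly greater than 1? Yes.
Verdict: Invertible.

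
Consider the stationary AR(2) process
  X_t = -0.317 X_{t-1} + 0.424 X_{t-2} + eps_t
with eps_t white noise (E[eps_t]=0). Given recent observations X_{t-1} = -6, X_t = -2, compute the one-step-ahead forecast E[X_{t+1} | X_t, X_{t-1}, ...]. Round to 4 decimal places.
E[X_{t+1} \mid \mathcal F_t] = -1.9100

For an AR(p) model X_t = c + sum_i phi_i X_{t-i} + eps_t, the
one-step-ahead conditional mean is
  E[X_{t+1} | X_t, ...] = c + sum_i phi_i X_{t+1-i}.
Substitute known values:
  E[X_{t+1} | ...] = (-0.317) * (-2) + (0.424) * (-6)
                   = -1.9100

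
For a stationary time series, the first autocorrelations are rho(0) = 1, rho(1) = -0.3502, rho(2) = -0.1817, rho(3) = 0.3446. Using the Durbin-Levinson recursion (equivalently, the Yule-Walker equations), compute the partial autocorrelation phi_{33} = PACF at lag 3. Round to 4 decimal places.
\phi_{33} = 0.1781

The PACF at lag k is phi_{kk}, the last component of the solution
to the Yule-Walker system G_k phi = r_k where
  (G_k)_{ij} = rho(|i - j|), (r_k)_i = rho(i), i,j = 1..k.
Equivalently, Durbin-Levinson gives phi_{kk} iteratively:
  phi_{11} = rho(1)
  phi_{kk} = [rho(k) - sum_{j=1..k-1} phi_{k-1,j} rho(k-j)]
            / [1 - sum_{j=1..k-1} phi_{k-1,j} rho(j)],
  phi_{k,j} = phi_{k-1,j} - phi_{kk} phi_{k-1,k-j},  j = 1..k-1.
Step k = 1:
  phi_11 = rho(1) = -0.3502.
Step k = 2:
  phi_22 = [rho(2) - phi_11 rho(1)] / [1 - phi_11 rho(1)] = [-0.1817 - (-0.3502)(-0.3502)] / [1 - (-0.3502)(-0.3502)]
         = -0.30434004 / 0.87735996 = -0.346882.
  Update: phi_21 = phi_11 - phi_22 phi_11 = -0.3502 - (-0.346882)(-0.3502) = -0.471678.
Step k = 3:
  phi_33 = [rho(3) - phi_21 rho(2) - phi_22 rho(1)] / [1 - phi_21 rho(1) - phi_22 rho(2)]
    numerator   = 0.3446 - (-0.471678)(-0.1817) - (-0.346882)(-0.3502) = 0.13741818
    denominator = 1 - (-0.471678)(-0.3502) - (-0.346882)(-0.1817) = 0.77179
  phi_33 = 0.13741818 / 0.77179 = 0.1781.
Therefore phi_{33} = 0.1781.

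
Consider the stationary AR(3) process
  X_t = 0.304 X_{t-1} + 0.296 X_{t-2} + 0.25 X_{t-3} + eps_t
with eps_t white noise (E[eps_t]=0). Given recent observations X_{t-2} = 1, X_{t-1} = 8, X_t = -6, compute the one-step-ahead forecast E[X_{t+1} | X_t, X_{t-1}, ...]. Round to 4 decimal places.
E[X_{t+1} \mid \mathcal F_t] = 0.7940

For an AR(p) model X_t = c + sum_i phi_i X_{t-i} + eps_t, the
one-step-ahead conditional mean is
  E[X_{t+1} | X_t, ...] = c + sum_i phi_i X_{t+1-i}.
Substitute known values:
  E[X_{t+1} | ...] = (0.304) * (-6) + (0.296) * (8) + (0.25) * (1)
                   = 0.7940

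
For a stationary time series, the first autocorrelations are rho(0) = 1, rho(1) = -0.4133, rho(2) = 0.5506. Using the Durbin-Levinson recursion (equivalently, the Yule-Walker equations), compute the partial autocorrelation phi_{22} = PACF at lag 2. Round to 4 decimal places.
\phi_{22} = 0.4580

The PACF at lag k is phi_{kk}, the last component of the solution
to the Yule-Walker system G_k phi = r_k where
  (G_k)_{ij} = rho(|i - j|), (r_k)_i = rho(i), i,j = 1..k.
Equivalently, Durbin-Levinson gives phi_{kk} iteratively:
  phi_{11} = rho(1)
  phi_{kk} = [rho(k) - sum_{j=1..k-1} phi_{k-1,j} rho(k-j)]
            / [1 - sum_{j=1..k-1} phi_{k-1,j} rho(j)],
  phi_{k,j} = phi_{k-1,j} - phi_{kk} phi_{k-1,k-j},  j = 1..k-1.
Step k = 1:
  phi_11 = rho(1) = -0.4133.
Step k = 2:
  phi_22 = [rho(2) - phi_11 rho(1)] / [1 - phi_11 rho(1)] = [0.5506 - (-0.4133)(-0.4133)] / [1 - (-0.4133)(-0.4133)]
         = 0.37978311 / 0.82918311 = 0.458.
Therefore phi_{22} = 0.4580.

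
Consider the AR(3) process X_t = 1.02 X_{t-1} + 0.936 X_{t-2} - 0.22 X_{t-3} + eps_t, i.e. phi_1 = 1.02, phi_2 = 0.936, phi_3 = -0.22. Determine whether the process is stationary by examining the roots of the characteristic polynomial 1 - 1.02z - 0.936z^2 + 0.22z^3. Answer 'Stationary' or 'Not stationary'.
\text{Not stationary}

The AR(p) characteristic polynomial is P(z) = 1 - 1.02z - 0.936z^2 + 0.22z^3.
Stationarity requires all roots to lie outside the unit circle, i.e. |z| > 1 for every root.
Degree 3: look for a simple real root z0 first, then factor out (1 - z/z0) and solve the remaining quadratic.
Testing z0 = 5: P(5) = 1 + (-1.02)(5) + (-0.936)(5)^2 + (0.22)(5)^3
  = 1 + (-5.1) + (-23.4) + (27.5) = 0.  So z_0 = 5 is a root, |z_0| = 5.
Divide out the factor (1 - 0.2 z) = (1 - z/z0) (since 1/z0 = 0.2):
  P(z) = (1 - 0.2 z)(1 + (-0.82) z + (-1.1) z^2)
  [check: z-coef -0.82 - (0.2) = -1.02; z^2-coef -1.1 - (0.2)(-0.82) = -0.936; z^3-coef -(0.2)(-1.1) = 0.22.]
Remaining roots from the quadratic factor 1 + (-0.82) z + (-1.1) z^2:
  Set 1 + (-0.82) z + (-1.1) z^2 = 0, i.e. a z^2 + b z + c = 0 with a = -1.1, b = -0.82, c = 1.
  Discriminant D = b^2 - 4ac = (-0.82)^2 - 4*(-1.1)*1 = 0.6724 - (-4.4) = 5.0724.
  D >= 0, so the roots are real: z = (-b +/- sqrt(D)) / (2a) = (0.82 +/- 2.252199) / (-2.2).
    z_1 = (0.82 + 2.252199) / (-2.2) = -1.3965,   |z_1| = 1.3965.
    z_2 = (0.82 - 2.252199) / (-2.2) = 0.651,   |z_2| = 0.651.
Moduli of all roots: 5.0000, 1.3965, 0.6510.
All moduli strictly greater than 1? No.
Verdict: Not stationary.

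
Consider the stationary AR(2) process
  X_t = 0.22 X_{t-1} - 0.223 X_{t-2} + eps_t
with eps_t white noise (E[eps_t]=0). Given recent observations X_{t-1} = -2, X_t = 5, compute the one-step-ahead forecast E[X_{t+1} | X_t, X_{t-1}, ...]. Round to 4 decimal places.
E[X_{t+1} \mid \mathcal F_t] = 1.5460

For an AR(p) model X_t = c + sum_i phi_i X_{t-i} + eps_t, the
one-step-ahead conditional mean is
  E[X_{t+1} | X_t, ...] = c + sum_i phi_i X_{t+1-i}.
Substitute known values:
  E[X_{t+1} | ...] = (0.22) * (5) + (-0.223) * (-2)
                   = 1.5460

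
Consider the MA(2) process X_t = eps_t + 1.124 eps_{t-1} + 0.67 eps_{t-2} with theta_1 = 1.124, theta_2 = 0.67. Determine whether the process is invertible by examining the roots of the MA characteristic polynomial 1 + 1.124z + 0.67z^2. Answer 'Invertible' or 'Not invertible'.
\text{Invertible}

The MA(q) characteristic polynomial is P(z) = 1 + 1.124z + 0.67z^2.
Invertibility requires all roots to lie outside the unit circle, i.e. |z| > 1 for every root.
Set 1 + (1.124) z + (0.67) z^2 = 0, i.e. a z^2 + b z + c = 0 with a = 0.67, b = 1.124, c = 1.
Discriminant D = b^2 - 4ac = (1.124)^2 - 4*(0.67)*1 = 1.263376 - (2.68) = -1.416624.
D < 0, so the roots are the complex-conjugate pair z = (-b +/- i sqrt(-D)) / (2a) = -0.8388 +/- 0.8882i.
For a conjugate pair |z|^2 = z * conj(z) = (product of roots) = c/a = 1/(0.67) = 1.492537, so |z| = sqrt(1.492537) = 1.2217 for both roots.
Moduli of all roots: 1.2217, 1.2217.
All moduli strictly greater than 1? Yes.
Verdict: Invertible.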